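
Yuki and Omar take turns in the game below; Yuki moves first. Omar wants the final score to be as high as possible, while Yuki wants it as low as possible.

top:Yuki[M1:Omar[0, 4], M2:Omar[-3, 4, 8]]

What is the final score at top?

M1 (Omar): max(0, 4) = 4
M2 (Omar): max(-3, 4, 8) = 8
top (Yuki): min(4, 8) = 4

4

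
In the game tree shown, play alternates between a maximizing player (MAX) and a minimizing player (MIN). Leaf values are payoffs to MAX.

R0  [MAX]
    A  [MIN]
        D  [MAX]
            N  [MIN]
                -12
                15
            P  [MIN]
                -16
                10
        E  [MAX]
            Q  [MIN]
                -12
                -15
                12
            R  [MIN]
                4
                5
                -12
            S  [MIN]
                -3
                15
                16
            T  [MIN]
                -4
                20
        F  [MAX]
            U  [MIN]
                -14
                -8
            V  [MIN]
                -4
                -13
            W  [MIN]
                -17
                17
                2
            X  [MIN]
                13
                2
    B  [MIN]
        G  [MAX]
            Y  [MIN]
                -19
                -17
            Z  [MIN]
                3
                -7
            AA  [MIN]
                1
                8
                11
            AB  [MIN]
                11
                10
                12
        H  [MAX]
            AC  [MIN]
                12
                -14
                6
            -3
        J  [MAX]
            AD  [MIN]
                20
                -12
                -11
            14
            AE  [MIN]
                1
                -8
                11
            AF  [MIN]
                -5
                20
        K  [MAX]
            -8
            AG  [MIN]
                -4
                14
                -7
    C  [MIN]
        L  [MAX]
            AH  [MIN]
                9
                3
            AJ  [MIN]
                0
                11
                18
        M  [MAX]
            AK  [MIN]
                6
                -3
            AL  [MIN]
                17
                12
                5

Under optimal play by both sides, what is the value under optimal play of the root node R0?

N (MIN): min(-12, 15) = -12
P (MIN): min(-16, 10) = -16
D (MAX): max(-12, -16) = -12
Q (MIN): min(-12, -15, 12) = -15
R (MIN): min(4, 5, -12) = -12
S (MIN): min(-3, 15, 16) = -3
T (MIN): min(-4, 20) = -4
E (MAX): max(-15, -12, -3, -4) = -3
U (MIN): min(-14, -8) = -14
V (MIN): min(-4, -13) = -13
W (MIN): min(-17, 17, 2) = -17
X (MIN): min(13, 2) = 2
F (MAX): max(-14, -13, -17, 2) = 2
A (MIN): min(-12, -3, 2) = -12
Y (MIN): min(-19, -17) = -19
Z (MIN): min(3, -7) = -7
AA (MIN): min(1, 8, 11) = 1
AB (MIN): min(11, 10, 12) = 10
G (MAX): max(-19, -7, 1, 10) = 10
AC (MIN): min(12, -14, 6) = -14
H (MAX): max(-14, -3) = -3
AD (MIN): min(20, -12, -11) = -12
AE (MIN): min(1, -8, 11) = -8
AF (MIN): min(-5, 20) = -5
J (MAX): max(-12, 14, -8, -5) = 14
AG (MIN): min(-4, 14, -7) = -7
K (MAX): max(-8, -7) = -7
B (MIN): min(10, -3, 14, -7) = -7
AH (MIN): min(9, 3) = 3
AJ (MIN): min(0, 11, 18) = 0
L (MAX): max(3, 0) = 3
AK (MIN): min(6, -3) = -3
AL (MIN): min(17, 12, 5) = 5
M (MAX): max(-3, 5) = 5
C (MIN): min(3, 5) = 3
R0 (MAX): max(-12, -7, 3) = 3

3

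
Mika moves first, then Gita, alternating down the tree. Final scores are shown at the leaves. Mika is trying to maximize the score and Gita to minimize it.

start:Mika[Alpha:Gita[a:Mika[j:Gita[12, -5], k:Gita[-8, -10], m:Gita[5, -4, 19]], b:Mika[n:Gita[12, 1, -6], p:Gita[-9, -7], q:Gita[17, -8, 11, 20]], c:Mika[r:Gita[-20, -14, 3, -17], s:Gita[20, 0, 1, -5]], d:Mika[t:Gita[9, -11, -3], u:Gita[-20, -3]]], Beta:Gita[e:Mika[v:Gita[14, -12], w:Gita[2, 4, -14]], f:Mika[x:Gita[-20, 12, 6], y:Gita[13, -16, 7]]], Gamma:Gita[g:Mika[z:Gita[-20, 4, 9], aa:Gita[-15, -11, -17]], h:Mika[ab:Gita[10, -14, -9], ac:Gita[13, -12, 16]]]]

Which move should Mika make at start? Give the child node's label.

Alpha

j (Gita): min(12, -5) = -5
k (Gita): min(-8, -10) = -10
m (Gita): min(5, -4, 19) = -4
a (Mika): max(-5, -10, -4) = -4
n (Gita): min(12, 1, -6) = -6
p (Gita): min(-9, -7) = -9
q (Gita): min(17, -8, 11, 20) = -8
b (Mika): max(-6, -9, -8) = -6
r (Gita): min(-20, -14, 3, -17) = -20
s (Gita): min(20, 0, 1, -5) = -5
c (Mika): max(-20, -5) = -5
t (Gita): min(9, -11, -3) = -11
u (Gita): min(-20, -3) = -20
d (Mika): max(-11, -20) = -11
Alpha (Gita): min(-4, -6, -5, -11) = -11
v (Gita): min(14, -12) = -12
w (Gita): min(2, 4, -14) = -14
e (Mika): max(-12, -14) = -12
x (Gita): min(-20, 12, 6) = -20
y (Gita): min(13, -16, 7) = -16
f (Mika): max(-20, -16) = -16
Beta (Gita): min(-12, -16) = -16
z (Gita): min(-20, 4, 9) = -20
aa (Gita): min(-15, -11, -17) = -17
g (Mika): max(-20, -17) = -17
ab (Gita): min(10, -14, -9) = -14
ac (Gita): min(13, -12, 16) = -12
h (Mika): max(-14, -12) = -12
Gamma (Gita): min(-17, -12) = -17
start (Mika): max(-11, -16, -17) = -11
Mika at start wants the highest of {Alpha=-11, Beta=-16, Gamma=-17}, so chooses Alpha.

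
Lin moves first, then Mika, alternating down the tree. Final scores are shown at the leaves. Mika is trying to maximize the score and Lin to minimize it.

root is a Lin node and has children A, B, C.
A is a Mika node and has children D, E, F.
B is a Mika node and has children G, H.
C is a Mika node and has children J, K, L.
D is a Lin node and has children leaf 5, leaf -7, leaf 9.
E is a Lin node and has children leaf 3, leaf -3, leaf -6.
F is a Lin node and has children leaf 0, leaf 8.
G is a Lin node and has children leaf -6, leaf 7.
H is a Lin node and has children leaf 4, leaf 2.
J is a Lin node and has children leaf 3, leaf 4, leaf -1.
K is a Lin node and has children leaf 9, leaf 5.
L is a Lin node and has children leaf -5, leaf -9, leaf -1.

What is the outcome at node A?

0

D (Lin): min(5, -7, 9) = -7
E (Lin): min(3, -3, -6) = -6
F (Lin): min(0, 8) = 0
A (Mika): max(-7, -6, 0) = 0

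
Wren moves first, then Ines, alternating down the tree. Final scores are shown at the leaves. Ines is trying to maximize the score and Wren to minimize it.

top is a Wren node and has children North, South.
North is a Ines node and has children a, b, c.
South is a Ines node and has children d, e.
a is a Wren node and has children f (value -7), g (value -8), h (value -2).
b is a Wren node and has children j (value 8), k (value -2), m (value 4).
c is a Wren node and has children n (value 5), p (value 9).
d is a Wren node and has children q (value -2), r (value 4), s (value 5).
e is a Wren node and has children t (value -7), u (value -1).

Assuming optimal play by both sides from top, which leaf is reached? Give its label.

q

a (Wren): min(-7, -8, -2) = -8
b (Wren): min(8, -2, 4) = -2
c (Wren): min(5, 9) = 5
North (Ines): max(-8, -2, 5) = 5
d (Wren): min(-2, 4, 5) = -2
e (Wren): min(-7, -1) = -7
South (Ines): max(-2, -7) = -2
top (Wren): min(5, -2) = -2
At top, Wren picks South (lowest: -2).
At South, Ines picks d (highest: -2).
At d, Wren picks q (lowest: -2).
Terminal value -2.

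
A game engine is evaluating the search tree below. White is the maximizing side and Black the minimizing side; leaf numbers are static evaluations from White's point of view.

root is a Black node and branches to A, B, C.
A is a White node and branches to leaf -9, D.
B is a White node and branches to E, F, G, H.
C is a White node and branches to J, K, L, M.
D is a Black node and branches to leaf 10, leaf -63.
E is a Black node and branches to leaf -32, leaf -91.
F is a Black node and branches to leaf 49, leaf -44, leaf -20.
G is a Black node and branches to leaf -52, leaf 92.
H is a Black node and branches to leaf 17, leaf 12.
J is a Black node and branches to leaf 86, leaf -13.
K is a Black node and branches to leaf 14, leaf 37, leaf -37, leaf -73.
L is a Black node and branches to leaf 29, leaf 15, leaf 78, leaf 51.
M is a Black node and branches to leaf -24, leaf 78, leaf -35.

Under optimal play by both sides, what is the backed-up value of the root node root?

D (Black): min(10, -63) = -63
A (White): max(-9, -63) = -9
E (Black): min(-32, -91) = -91
F (Black): min(49, -44, -20) = -44
G (Black): min(-52, 92) = -52
H (Black): min(17, 12) = 12
B (White): max(-91, -44, -52, 12) = 12
J (Black): min(86, -13) = -13
K (Black): min(14, 37, -37, -73) = -73
L (Black): min(29, 15, 78, 51) = 15
M (Black): min(-24, 78, -35) = -35
C (White): max(-13, -73, 15, -35) = 15
root (Black): min(-9, 12, 15) = -9

-9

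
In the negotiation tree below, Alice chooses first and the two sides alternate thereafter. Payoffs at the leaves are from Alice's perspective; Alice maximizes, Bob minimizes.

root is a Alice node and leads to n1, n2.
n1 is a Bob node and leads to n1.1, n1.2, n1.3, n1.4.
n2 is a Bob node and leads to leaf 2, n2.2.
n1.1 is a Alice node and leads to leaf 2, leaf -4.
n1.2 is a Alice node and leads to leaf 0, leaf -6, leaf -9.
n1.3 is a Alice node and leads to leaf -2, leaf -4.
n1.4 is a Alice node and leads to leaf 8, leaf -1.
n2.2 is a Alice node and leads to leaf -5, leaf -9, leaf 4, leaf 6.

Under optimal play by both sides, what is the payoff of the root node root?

2

n1.1 (Alice): max(2, -4) = 2
n1.2 (Alice): max(0, -6, -9) = 0
n1.3 (Alice): max(-2, -4) = -2
n1.4 (Alice): max(8, -1) = 8
n1 (Bob): min(2, 0, -2, 8) = -2
n2.2 (Alice): max(-5, -9, 4, 6) = 6
n2 (Bob): min(2, 6) = 2
root (Alice): max(-2, 2) = 2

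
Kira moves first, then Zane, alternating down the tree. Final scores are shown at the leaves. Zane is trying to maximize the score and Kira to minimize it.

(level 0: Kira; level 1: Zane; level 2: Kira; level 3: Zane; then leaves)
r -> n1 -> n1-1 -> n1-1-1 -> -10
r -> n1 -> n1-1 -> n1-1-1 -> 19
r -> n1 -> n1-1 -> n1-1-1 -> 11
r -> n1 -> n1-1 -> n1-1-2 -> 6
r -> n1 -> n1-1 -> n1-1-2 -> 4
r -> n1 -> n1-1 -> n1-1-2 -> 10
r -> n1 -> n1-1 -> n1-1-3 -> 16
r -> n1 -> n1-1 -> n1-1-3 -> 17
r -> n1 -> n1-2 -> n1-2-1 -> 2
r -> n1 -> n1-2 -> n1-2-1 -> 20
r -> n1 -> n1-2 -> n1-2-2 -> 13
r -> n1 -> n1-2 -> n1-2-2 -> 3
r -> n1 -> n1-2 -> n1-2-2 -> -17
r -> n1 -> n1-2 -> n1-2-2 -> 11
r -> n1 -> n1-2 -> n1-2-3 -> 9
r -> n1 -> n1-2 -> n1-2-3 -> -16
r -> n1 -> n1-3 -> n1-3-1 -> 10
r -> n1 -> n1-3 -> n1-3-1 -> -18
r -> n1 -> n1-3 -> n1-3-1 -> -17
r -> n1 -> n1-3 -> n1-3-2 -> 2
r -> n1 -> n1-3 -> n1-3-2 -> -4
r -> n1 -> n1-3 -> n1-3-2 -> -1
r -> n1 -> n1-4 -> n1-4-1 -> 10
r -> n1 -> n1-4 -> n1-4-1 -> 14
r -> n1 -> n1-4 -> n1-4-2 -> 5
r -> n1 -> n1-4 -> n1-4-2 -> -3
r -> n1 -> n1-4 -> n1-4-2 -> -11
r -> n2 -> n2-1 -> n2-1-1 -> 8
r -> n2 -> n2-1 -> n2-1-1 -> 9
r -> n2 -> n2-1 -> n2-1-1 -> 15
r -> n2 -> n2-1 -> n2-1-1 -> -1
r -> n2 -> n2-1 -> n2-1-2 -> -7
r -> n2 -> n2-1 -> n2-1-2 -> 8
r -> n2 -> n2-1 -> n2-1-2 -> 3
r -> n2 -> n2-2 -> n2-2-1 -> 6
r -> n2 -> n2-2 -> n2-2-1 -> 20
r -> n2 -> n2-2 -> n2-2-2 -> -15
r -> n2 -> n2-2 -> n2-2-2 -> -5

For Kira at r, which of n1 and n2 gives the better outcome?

n2

n1-1-1 (Zane): max(-10, 19, 11) = 19
n1-1-2 (Zane): max(6, 4, 10) = 10
n1-1-3 (Zane): max(16, 17) = 17
n1-1 (Kira): min(19, 10, 17) = 10
n1-2-1 (Zane): max(2, 20) = 20
n1-2-2 (Zane): max(13, 3, -17, 11) = 13
n1-2-3 (Zane): max(9, -16) = 9
n1-2 (Kira): min(20, 13, 9) = 9
n1-3-1 (Zane): max(10, -18, -17) = 10
n1-3-2 (Zane): max(2, -4, -1) = 2
n1-3 (Kira): min(10, 2) = 2
n1-4-1 (Zane): max(10, 14) = 14
n1-4-2 (Zane): max(5, -3, -11) = 5
n1-4 (Kira): min(14, 5) = 5
n1 (Zane): max(10, 9, 2, 5) = 10
n2-1-1 (Zane): max(8, 9, 15, -1) = 15
n2-1-2 (Zane): max(-7, 8, 3) = 8
n2-1 (Kira): min(15, 8) = 8
n2-2-1 (Zane): max(6, 20) = 20
n2-2-2 (Zane): max(-15, -5) = -5
n2-2 (Kira): min(20, -5) = -5
n2 (Zane): max(8, -5) = 8
Kira prefers the lower value; n1=10, n2=8. n2 is better since 8 < 10.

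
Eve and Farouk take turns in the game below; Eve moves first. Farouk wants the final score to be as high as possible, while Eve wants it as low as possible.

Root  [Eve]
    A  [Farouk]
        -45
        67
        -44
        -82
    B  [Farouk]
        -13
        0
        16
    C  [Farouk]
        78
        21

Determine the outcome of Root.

A (Farouk): max(-45, 67, -44, -82) = 67
B (Farouk): max(-13, 0, 16) = 16
C (Farouk): max(78, 21) = 78
Root (Eve): min(67, 16, 78) = 16

16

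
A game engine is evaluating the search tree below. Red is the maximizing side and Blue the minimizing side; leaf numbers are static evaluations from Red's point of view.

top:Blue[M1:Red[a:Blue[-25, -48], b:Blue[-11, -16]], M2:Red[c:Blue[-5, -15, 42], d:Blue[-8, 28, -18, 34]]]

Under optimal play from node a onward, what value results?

a (Blue): min(-25, -48) = -48

-48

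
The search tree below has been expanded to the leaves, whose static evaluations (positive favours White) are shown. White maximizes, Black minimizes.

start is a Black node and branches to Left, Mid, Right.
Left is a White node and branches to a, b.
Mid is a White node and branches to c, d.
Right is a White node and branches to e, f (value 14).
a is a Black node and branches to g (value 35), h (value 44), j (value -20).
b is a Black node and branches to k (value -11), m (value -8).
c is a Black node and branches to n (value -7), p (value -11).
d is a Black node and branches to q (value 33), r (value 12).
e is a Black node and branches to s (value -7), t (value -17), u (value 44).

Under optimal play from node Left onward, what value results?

a (Black): min(35, 44, -20) = -20
b (Black): min(-11, -8) = -11
Left (White): max(-20, -11) = -11

-11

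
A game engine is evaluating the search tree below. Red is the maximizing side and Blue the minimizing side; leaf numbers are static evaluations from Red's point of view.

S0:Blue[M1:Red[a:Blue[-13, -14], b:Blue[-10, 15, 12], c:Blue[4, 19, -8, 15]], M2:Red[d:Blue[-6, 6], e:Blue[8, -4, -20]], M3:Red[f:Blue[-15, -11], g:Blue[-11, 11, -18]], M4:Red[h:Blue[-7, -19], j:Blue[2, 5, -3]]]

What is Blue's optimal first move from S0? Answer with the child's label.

a (Blue): min(-13, -14) = -14
b (Blue): min(-10, 15, 12) = -10
c (Blue): min(4, 19, -8, 15) = -8
M1 (Red): max(-14, -10, -8) = -8
d (Blue): min(-6, 6) = -6
e (Blue): min(8, -4, -20) = -20
M2 (Red): max(-6, -20) = -6
f (Blue): min(-15, -11) = -15
g (Blue): min(-11, 11, -18) = -18
M3 (Red): max(-15, -18) = -15
h (Blue): min(-7, -19) = -19
j (Blue): min(2, 5, -3) = -3
M4 (Red): max(-19, -3) = -3
S0 (Blue): min(-8, -6, -15, -3) = -15
Blue at S0 wants the lowest of {M1=-8, M2=-6, M3=-15, M4=-3}, so chooses M3.

M3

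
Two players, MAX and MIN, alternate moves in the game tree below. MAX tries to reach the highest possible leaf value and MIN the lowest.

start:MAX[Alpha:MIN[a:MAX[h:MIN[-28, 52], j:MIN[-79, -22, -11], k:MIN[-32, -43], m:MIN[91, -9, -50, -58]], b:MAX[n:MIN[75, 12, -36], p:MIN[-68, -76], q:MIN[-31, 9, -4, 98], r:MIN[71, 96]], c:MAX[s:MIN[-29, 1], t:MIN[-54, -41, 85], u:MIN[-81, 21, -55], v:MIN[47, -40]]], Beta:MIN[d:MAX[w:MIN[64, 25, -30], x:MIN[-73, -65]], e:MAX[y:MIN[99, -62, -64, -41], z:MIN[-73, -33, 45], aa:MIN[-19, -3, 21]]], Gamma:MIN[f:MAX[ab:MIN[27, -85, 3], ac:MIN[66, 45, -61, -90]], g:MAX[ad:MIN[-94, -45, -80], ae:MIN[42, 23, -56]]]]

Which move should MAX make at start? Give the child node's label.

h (MIN): min(-28, 52) = -28
j (MIN): min(-79, -22, -11) = -79
k (MIN): min(-32, -43) = -43
m (MIN): min(91, -9, -50, -58) = -58
a (MAX): max(-28, -79, -43, -58) = -28
n (MIN): min(75, 12, -36) = -36
p (MIN): min(-68, -76) = -76
q (MIN): min(-31, 9, -4, 98) = -31
r (MIN): min(71, 96) = 71
b (MAX): max(-36, -76, -31, 71) = 71
s (MIN): min(-29, 1) = -29
t (MIN): min(-54, -41, 85) = -54
u (MIN): min(-81, 21, -55) = -81
v (MIN): min(47, -40) = -40
c (MAX): max(-29, -54, -81, -40) = -29
Alpha (MIN): min(-28, 71, -29) = -29
w (MIN): min(64, 25, -30) = -30
x (MIN): min(-73, -65) = -73
d (MAX): max(-30, -73) = -30
y (MIN): min(99, -62, -64, -41) = -64
z (MIN): min(-73, -33, 45) = -73
aa (MIN): min(-19, -3, 21) = -19
e (MAX): max(-64, -73, -19) = -19
Beta (MIN): min(-30, -19) = -30
ab (MIN): min(27, -85, 3) = -85
ac (MIN): min(66, 45, -61, -90) = -90
f (MAX): max(-85, -90) = -85
ad (MIN): min(-94, -45, -80) = -94
ae (MIN): min(42, 23, -56) = -56
g (MAX): max(-94, -56) = -56
Gamma (MIN): min(-85, -56) = -85
start (MAX): max(-29, -30, -85) = -29
MAX at start wants the highest of {Alpha=-29, Beta=-30, Gamma=-85}, so chooses Alpha.

Alpha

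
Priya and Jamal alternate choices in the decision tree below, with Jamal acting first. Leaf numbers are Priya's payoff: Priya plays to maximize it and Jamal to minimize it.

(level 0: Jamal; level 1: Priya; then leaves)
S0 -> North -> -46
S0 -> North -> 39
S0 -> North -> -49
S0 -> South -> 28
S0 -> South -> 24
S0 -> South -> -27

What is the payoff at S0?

28

North (Priya): max(-46, 39, -49) = 39
South (Priya): max(28, 24, -27) = 28
S0 (Jamal): min(39, 28) = 28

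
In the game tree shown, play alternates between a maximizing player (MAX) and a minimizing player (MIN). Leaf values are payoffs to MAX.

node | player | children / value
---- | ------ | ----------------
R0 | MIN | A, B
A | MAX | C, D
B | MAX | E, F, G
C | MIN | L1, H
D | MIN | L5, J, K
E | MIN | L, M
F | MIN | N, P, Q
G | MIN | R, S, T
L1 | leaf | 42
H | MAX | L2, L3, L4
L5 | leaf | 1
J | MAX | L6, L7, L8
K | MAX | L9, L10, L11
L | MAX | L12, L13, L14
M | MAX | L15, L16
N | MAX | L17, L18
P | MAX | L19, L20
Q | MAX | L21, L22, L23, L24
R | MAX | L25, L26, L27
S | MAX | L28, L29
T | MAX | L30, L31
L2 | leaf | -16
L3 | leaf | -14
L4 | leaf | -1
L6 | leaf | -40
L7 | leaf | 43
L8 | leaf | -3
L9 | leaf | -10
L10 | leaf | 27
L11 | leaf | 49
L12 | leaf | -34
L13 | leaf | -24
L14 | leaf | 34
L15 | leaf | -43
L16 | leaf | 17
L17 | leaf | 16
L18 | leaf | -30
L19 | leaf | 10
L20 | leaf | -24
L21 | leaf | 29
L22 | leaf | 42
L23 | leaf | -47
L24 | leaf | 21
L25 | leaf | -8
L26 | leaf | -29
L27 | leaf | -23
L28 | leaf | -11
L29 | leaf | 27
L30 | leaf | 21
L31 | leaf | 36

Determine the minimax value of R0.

1

H (MAX): max(-16, -14, -1) = -1
C (MIN): min(42, -1) = -1
J (MAX): max(-40, 43, -3) = 43
K (MAX): max(-10, 27, 49) = 49
D (MIN): min(1, 43, 49) = 1
A (MAX): max(-1, 1) = 1
L (MAX): max(-34, -24, 34) = 34
M (MAX): max(-43, 17) = 17
E (MIN): min(34, 17) = 17
N (MAX): max(16, -30) = 16
P (MAX): max(10, -24) = 10
Q (MAX): max(29, 42, -47, 21) = 42
F (MIN): min(16, 10, 42) = 10
R (MAX): max(-8, -29, -23) = -8
S (MAX): max(-11, 27) = 27
T (MAX): max(21, 36) = 36
G (MIN): min(-8, 27, 36) = -8
B (MAX): max(17, 10, -8) = 17
R0 (MIN): min(1, 17) = 1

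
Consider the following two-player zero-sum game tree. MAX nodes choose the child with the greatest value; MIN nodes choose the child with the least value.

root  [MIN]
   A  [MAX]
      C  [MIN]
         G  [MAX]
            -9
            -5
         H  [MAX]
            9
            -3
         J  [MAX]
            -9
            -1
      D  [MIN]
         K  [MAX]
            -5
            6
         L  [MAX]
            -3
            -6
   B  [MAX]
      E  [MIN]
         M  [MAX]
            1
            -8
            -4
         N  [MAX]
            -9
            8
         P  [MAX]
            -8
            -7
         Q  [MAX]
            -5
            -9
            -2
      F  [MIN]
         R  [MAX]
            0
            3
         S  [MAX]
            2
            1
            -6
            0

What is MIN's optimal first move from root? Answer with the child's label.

A

G (MAX): max(-9, -5) = -5
H (MAX): max(9, -3) = 9
J (MAX): max(-9, -1) = -1
C (MIN): min(-5, 9, -1) = -5
K (MAX): max(-5, 6) = 6
L (MAX): max(-3, -6) = -3
D (MIN): min(6, -3) = -3
A (MAX): max(-5, -3) = -3
M (MAX): max(1, -8, -4) = 1
N (MAX): max(-9, 8) = 8
P (MAX): max(-8, -7) = -7
Q (MAX): max(-5, -9, -2) = -2
E (MIN): min(1, 8, -7, -2) = -7
R (MAX): max(0, 3) = 3
S (MAX): max(2, 1, -6, 0) = 2
F (MIN): min(3, 2) = 2
B (MAX): max(-7, 2) = 2
root (MIN): min(-3, 2) = -3
MIN at root wants the lowest of {A=-3, B=2}, so chooses A.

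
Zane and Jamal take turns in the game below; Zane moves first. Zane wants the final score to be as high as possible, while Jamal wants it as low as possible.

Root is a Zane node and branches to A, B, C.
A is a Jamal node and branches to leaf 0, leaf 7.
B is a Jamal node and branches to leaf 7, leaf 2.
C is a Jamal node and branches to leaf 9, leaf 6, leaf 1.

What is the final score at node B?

2

B (Jamal): min(7, 2) = 2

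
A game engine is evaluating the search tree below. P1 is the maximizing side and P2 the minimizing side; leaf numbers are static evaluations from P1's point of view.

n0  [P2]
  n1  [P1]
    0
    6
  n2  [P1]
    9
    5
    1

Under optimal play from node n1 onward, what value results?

n1 (P1): max(0, 6) = 6

6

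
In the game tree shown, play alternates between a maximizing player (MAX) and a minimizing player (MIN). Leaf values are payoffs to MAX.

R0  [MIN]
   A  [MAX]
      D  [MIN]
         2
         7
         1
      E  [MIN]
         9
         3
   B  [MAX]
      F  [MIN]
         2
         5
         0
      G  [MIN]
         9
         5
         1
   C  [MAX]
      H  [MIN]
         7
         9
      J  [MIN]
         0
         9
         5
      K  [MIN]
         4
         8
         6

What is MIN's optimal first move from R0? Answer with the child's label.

B

D (MIN): min(2, 7, 1) = 1
E (MIN): min(9, 3) = 3
A (MAX): max(1, 3) = 3
F (MIN): min(2, 5, 0) = 0
G (MIN): min(9, 5, 1) = 1
B (MAX): max(0, 1) = 1
H (MIN): min(7, 9) = 7
J (MIN): min(0, 9, 5) = 0
K (MIN): min(4, 8, 6) = 4
C (MAX): max(7, 0, 4) = 7
R0 (MIN): min(3, 1, 7) = 1
MIN at R0 wants the lowest of {A=3, B=1, C=7}, so chooses B.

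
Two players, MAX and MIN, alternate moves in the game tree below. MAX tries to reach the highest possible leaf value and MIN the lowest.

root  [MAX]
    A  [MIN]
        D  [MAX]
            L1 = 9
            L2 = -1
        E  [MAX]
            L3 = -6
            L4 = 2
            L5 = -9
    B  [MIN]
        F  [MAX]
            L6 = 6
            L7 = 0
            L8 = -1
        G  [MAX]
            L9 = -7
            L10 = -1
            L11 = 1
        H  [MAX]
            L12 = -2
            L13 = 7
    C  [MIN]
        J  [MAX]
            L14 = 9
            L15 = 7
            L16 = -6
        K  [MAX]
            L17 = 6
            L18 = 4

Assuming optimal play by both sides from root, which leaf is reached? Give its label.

L17

D (MAX): max(9, -1) = 9
E (MAX): max(-6, 2, -9) = 2
A (MIN): min(9, 2) = 2
F (MAX): max(6, 0, -1) = 6
G (MAX): max(-7, -1, 1) = 1
H (MAX): max(-2, 7) = 7
B (MIN): min(6, 1, 7) = 1
J (MAX): max(9, 7, -6) = 9
K (MAX): max(6, 4) = 6
C (MIN): min(9, 6) = 6
root (MAX): max(2, 1, 6) = 6
At root, MAX picks C (highest: 6).
At C, MIN picks K (lowest: 6).
At K, MAX picks L17 (highest: 6).
Terminal value 6.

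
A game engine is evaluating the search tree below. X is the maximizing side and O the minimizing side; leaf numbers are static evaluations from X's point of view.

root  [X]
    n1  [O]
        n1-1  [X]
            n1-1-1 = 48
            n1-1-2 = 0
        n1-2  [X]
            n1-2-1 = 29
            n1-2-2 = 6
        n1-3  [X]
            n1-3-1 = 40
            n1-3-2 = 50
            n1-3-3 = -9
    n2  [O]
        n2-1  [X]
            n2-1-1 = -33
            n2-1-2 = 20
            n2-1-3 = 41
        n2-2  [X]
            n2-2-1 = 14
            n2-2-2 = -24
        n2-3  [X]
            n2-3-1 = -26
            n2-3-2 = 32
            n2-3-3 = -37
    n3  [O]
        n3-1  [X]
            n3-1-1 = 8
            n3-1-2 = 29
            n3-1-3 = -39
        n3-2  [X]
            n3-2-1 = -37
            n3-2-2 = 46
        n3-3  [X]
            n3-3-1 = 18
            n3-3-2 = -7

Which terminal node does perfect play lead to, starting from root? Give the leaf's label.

n1-2-1

n1-1 (X): max(48, 0) = 48
n1-2 (X): max(29, 6) = 29
n1-3 (X): max(40, 50, -9) = 50
n1 (O): min(48, 29, 50) = 29
n2-1 (X): max(-33, 20, 41) = 41
n2-2 (X): max(14, -24) = 14
n2-3 (X): max(-26, 32, -37) = 32
n2 (O): min(41, 14, 32) = 14
n3-1 (X): max(8, 29, -39) = 29
n3-2 (X): max(-37, 46) = 46
n3-3 (X): max(18, -7) = 18
n3 (O): min(29, 46, 18) = 18
root (X): max(29, 14, 18) = 29
At root, X picks n1 (highest: 29).
At n1, O picks n1-2 (lowest: 29).
At n1-2, X picks n1-2-1 (highest: 29).
Terminal value 29.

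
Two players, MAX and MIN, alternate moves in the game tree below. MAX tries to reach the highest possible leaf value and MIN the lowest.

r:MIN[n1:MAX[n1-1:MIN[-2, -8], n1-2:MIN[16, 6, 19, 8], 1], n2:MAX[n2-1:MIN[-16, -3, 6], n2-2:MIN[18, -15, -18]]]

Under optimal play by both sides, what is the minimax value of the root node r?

-16

n1-1 (MIN): min(-2, -8) = -8
n1-2 (MIN): min(16, 6, 19, 8) = 6
n1 (MAX): max(-8, 6, 1) = 6
n2-1 (MIN): min(-16, -3, 6) = -16
n2-2 (MIN): min(18, -15, -18) = -18
n2 (MAX): max(-16, -18) = -16
r (MIN): min(6, -16) = -16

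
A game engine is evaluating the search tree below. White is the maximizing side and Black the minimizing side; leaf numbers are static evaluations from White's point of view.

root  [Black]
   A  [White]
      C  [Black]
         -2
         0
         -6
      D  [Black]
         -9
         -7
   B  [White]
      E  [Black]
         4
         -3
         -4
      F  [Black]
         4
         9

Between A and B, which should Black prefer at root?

A

C (Black): min(-2, 0, -6) = -6
D (Black): min(-9, -7) = -9
A (White): max(-6, -9) = -6
E (Black): min(4, -3, -4) = -4
F (Black): min(4, 9) = 4
B (White): max(-4, 4) = 4
Black prefers the lower value; A=-6, B=4. A is better since -6 < 4.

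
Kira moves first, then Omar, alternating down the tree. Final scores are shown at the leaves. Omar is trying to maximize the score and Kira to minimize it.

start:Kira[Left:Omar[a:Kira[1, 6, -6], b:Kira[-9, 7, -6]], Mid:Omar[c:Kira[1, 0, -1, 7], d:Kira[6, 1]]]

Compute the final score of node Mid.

c (Kira): min(1, 0, -1, 7) = -1
d (Kira): min(6, 1) = 1
Mid (Omar): max(-1, 1) = 1

1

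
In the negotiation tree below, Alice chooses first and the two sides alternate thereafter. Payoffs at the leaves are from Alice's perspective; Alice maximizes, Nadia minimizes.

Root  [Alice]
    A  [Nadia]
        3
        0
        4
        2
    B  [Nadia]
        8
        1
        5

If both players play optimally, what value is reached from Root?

1

A (Nadia): min(3, 0, 4, 2) = 0
B (Nadia): min(8, 1, 5) = 1
Root (Alice): max(0, 1) = 1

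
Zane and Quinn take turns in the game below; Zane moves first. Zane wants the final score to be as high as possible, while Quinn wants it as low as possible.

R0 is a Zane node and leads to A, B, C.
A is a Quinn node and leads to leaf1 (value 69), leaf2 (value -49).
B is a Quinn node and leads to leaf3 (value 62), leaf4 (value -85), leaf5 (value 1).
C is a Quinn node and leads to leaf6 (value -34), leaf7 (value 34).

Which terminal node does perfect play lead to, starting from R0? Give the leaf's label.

leaf6

A (Quinn): min(69, -49) = -49
B (Quinn): min(62, -85, 1) = -85
C (Quinn): min(-34, 34) = -34
R0 (Zane): max(-49, -85, -34) = -34
At R0, Zane picks C (highest: -34).
At C, Quinn picks leaf6 (lowest: -34).
Terminal value -34.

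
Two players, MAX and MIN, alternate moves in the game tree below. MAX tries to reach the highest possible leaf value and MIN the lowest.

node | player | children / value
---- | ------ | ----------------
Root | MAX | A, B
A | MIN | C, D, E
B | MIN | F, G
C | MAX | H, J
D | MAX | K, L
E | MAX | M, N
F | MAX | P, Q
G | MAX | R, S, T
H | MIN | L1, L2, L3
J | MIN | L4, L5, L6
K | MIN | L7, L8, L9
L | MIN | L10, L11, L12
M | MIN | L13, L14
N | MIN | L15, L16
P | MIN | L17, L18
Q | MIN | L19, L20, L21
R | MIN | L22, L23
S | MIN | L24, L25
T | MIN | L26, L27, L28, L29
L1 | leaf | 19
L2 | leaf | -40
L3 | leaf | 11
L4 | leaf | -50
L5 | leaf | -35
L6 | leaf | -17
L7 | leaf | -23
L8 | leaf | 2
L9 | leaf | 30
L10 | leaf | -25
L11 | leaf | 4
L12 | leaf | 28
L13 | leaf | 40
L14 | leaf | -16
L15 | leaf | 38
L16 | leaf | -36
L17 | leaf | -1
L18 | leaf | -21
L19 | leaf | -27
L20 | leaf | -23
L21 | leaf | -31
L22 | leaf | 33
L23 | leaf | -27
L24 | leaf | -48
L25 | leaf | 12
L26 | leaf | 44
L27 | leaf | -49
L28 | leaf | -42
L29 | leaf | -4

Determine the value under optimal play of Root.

H (MIN): min(19, -40, 11) = -40
J (MIN): min(-50, -35, -17) = -50
C (MAX): max(-40, -50) = -40
K (MIN): min(-23, 2, 30) = -23
L (MIN): min(-25, 4, 28) = -25
D (MAX): max(-23, -25) = -23
M (MIN): min(40, -16) = -16
N (MIN): min(38, -36) = -36
E (MAX): max(-16, -36) = -16
A (MIN): min(-40, -23, -16) = -40
P (MIN): min(-1, -21) = -21
Q (MIN): min(-27, -23, -31) = -31
F (MAX): max(-21, -31) = -21
R (MIN): min(33, -27) = -27
S (MIN): min(-48, 12) = -48
T (MIN): min(44, -49, -42, -4) = -49
G (MAX): max(-27, -48, -49) = -27
B (MIN): min(-21, -27) = -27
Root (MAX): max(-40, -27) = -27

-27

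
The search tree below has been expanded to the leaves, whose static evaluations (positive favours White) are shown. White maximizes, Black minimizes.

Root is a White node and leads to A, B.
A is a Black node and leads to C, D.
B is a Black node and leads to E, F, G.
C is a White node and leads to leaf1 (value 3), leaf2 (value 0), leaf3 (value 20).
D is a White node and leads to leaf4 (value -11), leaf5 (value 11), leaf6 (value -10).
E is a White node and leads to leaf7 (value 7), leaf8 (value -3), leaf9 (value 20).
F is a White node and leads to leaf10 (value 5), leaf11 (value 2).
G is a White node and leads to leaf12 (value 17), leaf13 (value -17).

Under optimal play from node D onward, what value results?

D (White): max(-11, 11, -10) = 11

11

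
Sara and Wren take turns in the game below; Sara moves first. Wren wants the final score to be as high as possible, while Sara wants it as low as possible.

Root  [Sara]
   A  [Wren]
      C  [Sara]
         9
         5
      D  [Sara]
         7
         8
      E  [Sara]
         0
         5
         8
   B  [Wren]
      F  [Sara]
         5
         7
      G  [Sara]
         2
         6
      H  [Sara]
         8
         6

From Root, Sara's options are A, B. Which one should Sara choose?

B

C (Sara): min(9, 5) = 5
D (Sara): min(7, 8) = 7
E (Sara): min(0, 5, 8) = 0
A (Wren): max(5, 7, 0) = 7
F (Sara): min(5, 7) = 5
G (Sara): min(2, 6) = 2
H (Sara): min(8, 6) = 6
B (Wren): max(5, 2, 6) = 6
Root (Sara): min(7, 6) = 6
Sara at Root wants the lowest of {A=7, B=6}, so chooses B.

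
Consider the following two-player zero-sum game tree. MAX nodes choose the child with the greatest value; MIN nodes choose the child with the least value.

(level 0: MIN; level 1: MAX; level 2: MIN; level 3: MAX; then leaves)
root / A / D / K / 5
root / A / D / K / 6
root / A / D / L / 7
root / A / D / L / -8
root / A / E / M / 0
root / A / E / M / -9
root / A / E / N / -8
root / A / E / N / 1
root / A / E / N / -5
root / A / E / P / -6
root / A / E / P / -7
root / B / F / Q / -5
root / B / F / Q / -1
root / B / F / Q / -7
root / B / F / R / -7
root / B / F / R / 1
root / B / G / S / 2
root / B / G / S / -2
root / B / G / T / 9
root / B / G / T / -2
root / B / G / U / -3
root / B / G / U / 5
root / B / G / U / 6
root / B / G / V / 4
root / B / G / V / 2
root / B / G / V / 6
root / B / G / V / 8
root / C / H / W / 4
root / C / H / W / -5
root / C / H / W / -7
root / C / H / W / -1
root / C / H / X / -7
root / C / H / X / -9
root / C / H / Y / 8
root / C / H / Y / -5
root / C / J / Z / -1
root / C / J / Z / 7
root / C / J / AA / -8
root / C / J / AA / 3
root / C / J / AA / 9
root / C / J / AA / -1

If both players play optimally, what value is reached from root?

K (MAX): max(5, 6) = 6
L (MAX): max(7, -8) = 7
D (MIN): min(6, 7) = 6
M (MAX): max(0, -9) = 0
N (MAX): max(-8, 1, -5) = 1
P (MAX): max(-6, -7) = -6
E (MIN): min(0, 1, -6) = -6
A (MAX): max(6, -6) = 6
Q (MAX): max(-5, -1, -7) = -1
R (MAX): max(-7, 1) = 1
F (MIN): min(-1, 1) = -1
S (MAX): max(2, -2) = 2
T (MAX): max(9, -2) = 9
U (MAX): max(-3, 5, 6) = 6
V (MAX): max(4, 2, 6, 8) = 8
G (MIN): min(2, 9, 6, 8) = 2
B (MAX): max(-1, 2) = 2
W (MAX): max(4, -5, -7, -1) = 4
X (MAX): max(-7, -9) = -7
Y (MAX): max(8, -5) = 8
H (MIN): min(4, -7, 8) = -7
Z (MAX): max(-1, 7) = 7
AA (MAX): max(-8, 3, 9, -1) = 9
J (MIN): min(7, 9) = 7
C (MAX): max(-7, 7) = 7
root (MIN): min(6, 2, 7) = 2

2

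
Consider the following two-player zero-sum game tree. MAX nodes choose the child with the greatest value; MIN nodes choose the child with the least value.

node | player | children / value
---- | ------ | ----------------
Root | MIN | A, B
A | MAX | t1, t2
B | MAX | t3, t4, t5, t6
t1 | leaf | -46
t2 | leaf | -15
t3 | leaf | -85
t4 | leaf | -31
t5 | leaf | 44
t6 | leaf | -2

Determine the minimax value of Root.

-15

A (MAX): max(-46, -15) = -15
B (MAX): max(-85, -31, 44, -2) = 44
Root (MIN): min(-15, 44) = -15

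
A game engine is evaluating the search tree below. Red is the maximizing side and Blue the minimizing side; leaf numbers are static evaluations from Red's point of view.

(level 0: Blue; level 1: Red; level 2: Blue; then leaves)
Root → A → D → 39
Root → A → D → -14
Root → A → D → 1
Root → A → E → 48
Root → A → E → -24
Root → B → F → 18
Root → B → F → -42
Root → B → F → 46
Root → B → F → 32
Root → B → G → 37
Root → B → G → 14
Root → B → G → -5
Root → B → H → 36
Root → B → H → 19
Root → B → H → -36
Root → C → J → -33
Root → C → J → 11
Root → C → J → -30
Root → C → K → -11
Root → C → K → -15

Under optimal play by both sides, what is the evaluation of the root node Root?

-15

D (Blue): min(39, -14, 1) = -14
E (Blue): min(48, -24) = -24
A (Red): max(-14, -24) = -14
F (Blue): min(18, -42, 46, 32) = -42
G (Blue): min(37, 14, -5) = -5
H (Blue): min(36, 19, -36) = -36
B (Red): max(-42, -5, -36) = -5
J (Blue): min(-33, 11, -30) = -33
K (Blue): min(-11, -15) = -15
C (Red): max(-33, -15) = -15
Root (Blue): min(-14, -5, -15) = -15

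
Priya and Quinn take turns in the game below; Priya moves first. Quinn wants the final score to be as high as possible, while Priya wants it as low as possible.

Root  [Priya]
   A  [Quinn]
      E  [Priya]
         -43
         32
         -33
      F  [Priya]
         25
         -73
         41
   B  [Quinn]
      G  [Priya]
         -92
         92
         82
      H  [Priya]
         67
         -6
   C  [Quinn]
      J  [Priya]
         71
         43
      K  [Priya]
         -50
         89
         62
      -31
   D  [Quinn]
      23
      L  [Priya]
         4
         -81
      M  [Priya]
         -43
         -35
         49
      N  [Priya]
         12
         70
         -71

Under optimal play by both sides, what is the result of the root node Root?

-43

E (Priya): min(-43, 32, -33) = -43
F (Priya): min(25, -73, 41) = -73
A (Quinn): max(-43, -73) = -43
G (Priya): min(-92, 92, 82) = -92
H (Priya): min(67, -6) = -6
B (Quinn): max(-92, -6) = -6
J (Priya): min(71, 43) = 43
K (Priya): min(-50, 89, 62) = -50
C (Quinn): max(43, -50, -31) = 43
L (Priya): min(4, -81) = -81
M (Priya): min(-43, -35, 49) = -43
N (Priya): min(12, 70, -71) = -71
D (Quinn): max(23, -81, -43, -71) = 23
Root (Priya): min(-43, -6, 43, 23) = -43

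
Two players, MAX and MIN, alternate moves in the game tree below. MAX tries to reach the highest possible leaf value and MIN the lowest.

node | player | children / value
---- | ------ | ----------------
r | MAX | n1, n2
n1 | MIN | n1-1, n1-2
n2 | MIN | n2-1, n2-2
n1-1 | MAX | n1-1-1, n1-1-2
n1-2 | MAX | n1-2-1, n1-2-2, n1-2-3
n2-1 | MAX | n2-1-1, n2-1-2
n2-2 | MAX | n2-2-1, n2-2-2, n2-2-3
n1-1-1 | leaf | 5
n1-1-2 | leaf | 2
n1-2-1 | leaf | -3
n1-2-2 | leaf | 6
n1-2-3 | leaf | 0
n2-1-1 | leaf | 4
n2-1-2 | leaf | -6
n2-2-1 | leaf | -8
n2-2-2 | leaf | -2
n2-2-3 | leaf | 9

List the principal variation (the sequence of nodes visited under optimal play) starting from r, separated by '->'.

r -> n1 -> n1-1 -> n1-1-1

n1-1 (MAX): max(5, 2) = 5
n1-2 (MAX): max(-3, 6, 0) = 6
n1 (MIN): min(5, 6) = 5
n2-1 (MAX): max(4, -6) = 4
n2-2 (MAX): max(-8, -2, 9) = 9
n2 (MIN): min(4, 9) = 4
r (MAX): max(5, 4) = 5
At r, MAX picks n1 (highest: 5).
At n1, MIN picks n1-1 (lowest: 5).
At n1-1, MAX picks n1-1-1 (highest: 5).
Terminal value 5.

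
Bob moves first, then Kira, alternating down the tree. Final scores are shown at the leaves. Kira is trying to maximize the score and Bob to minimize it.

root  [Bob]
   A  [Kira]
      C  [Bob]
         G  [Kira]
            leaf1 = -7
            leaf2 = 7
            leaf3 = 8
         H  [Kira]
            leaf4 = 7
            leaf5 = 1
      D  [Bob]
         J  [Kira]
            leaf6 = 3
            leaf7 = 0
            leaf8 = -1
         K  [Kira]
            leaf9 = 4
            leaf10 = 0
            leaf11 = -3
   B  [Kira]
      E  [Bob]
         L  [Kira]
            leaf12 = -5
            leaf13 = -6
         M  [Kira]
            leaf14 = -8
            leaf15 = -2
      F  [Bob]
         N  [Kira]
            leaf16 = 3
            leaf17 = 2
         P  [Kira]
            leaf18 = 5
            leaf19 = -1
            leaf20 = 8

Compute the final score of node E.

-5

L (Kira): max(-5, -6) = -5
M (Kira): max(-8, -2) = -2
E (Bob): min(-5, -2) = -5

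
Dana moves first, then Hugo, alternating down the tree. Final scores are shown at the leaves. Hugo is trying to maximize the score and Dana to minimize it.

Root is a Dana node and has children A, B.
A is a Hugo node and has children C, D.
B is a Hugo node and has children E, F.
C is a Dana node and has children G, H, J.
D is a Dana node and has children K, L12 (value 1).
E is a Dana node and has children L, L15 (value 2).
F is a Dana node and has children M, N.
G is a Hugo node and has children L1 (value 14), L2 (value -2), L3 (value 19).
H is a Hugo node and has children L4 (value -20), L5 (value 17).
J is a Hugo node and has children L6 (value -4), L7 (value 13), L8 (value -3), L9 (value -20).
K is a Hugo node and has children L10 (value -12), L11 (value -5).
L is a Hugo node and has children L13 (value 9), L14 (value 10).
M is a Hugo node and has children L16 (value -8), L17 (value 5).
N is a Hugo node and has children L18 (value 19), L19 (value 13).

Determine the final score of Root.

G (Hugo): max(14, -2, 19) = 19
H (Hugo): max(-20, 17) = 17
J (Hugo): max(-4, 13, -3, -20) = 13
C (Dana): min(19, 17, 13) = 13
K (Hugo): max(-12, -5) = -5
D (Dana): min(-5, 1) = -5
A (Hugo): max(13, -5) = 13
L (Hugo): max(9, 10) = 10
E (Dana): min(10, 2) = 2
M (Hugo): max(-8, 5) = 5
N (Hugo): max(19, 13) = 19
F (Dana): min(5, 19) = 5
B (Hugo): max(2, 5) = 5
Root (Dana): min(13, 5) = 5

5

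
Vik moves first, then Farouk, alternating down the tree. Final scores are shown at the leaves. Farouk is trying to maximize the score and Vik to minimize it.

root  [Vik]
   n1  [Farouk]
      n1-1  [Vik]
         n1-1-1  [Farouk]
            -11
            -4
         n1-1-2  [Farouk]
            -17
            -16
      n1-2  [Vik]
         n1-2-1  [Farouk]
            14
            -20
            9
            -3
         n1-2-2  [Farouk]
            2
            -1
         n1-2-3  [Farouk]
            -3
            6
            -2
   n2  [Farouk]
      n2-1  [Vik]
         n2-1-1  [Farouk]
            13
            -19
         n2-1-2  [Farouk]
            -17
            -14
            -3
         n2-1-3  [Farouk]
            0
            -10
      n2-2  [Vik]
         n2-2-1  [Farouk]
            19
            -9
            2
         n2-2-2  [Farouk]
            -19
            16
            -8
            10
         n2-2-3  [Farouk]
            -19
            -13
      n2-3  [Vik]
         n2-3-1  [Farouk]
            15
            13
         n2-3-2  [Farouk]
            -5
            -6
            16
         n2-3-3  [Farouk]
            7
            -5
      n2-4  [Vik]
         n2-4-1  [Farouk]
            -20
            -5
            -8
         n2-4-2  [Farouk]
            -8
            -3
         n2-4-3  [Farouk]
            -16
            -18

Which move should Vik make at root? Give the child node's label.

n1

n1-1-1 (Farouk): max(-11, -4) = -4
n1-1-2 (Farouk): max(-17, -16) = -16
n1-1 (Vik): min(-4, -16) = -16
n1-2-1 (Farouk): max(14, -20, 9, -3) = 14
n1-2-2 (Farouk): max(2, -1) = 2
n1-2-3 (Farouk): max(-3, 6, -2) = 6
n1-2 (Vik): min(14, 2, 6) = 2
n1 (Farouk): max(-16, 2) = 2
n2-1-1 (Farouk): max(13, -19) = 13
n2-1-2 (Farouk): max(-17, -14, -3) = -3
n2-1-3 (Farouk): max(0, -10) = 0
n2-1 (Vik): min(13, -3, 0) = -3
n2-2-1 (Farouk): max(19, -9, 2) = 19
n2-2-2 (Farouk): max(-19, 16, -8, 10) = 16
n2-2-3 (Farouk): max(-19, -13) = -13
n2-2 (Vik): min(19, 16, -13) = -13
n2-3-1 (Farouk): max(15, 13) = 15
n2-3-2 (Farouk): max(-5, -6, 16) = 16
n2-3-3 (Farouk): max(7, -5) = 7
n2-3 (Vik): min(15, 16, 7) = 7
n2-4-1 (Farouk): max(-20, -5, -8) = -5
n2-4-2 (Farouk): max(-8, -3) = -3
n2-4-3 (Farouk): max(-16, -18) = -16
n2-4 (Vik): min(-5, -3, -16) = -16
n2 (Farouk): max(-3, -13, 7, -16) = 7
root (Vik): min(2, 7) = 2
Vik at root wants the lowest of {n1=2, n2=7}, so chooses n1.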